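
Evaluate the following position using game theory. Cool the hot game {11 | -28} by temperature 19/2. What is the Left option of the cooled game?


Original game: {11 | -28} (a switch {a | b} with a > b).
Cooling by t (for t below the temperature (a - b)/2 = 39/2) taxes each move by t: {a | b} cooled by t is {a - t | b + t}.
Cooling amount: t = 19/2
Cooled Left option: 11 - 19/2 = 3/2
Cooled Right option: -28 + 19/2 = -37/2
Cooled game: {3/2 | -37/2}
Left option = 3/2

3/2


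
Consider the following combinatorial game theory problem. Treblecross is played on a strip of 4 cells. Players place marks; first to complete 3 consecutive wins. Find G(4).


Treblecross: place X on empty cells; 3-in-a-row wins.
Playing within two cells of an existing X lets the opponent win at once, so sensible play treats the cells i-2..i+2 around each X as dead. The player left with no safe cell loses, so this is a normal-play take-away game on strips of safe cells.
Placing X at cell i (0-indexed) of a strip of k safe cells leaves independent strips of sizes max(0, i-2) and max(0, k-i-3). Hence G(k) = mex{ G(max(0,i-2)) XOR G(max(0,k-i-3)) : 0 <= i < k }, with G(0) = 0.
G(1): splits (0,0):0^0=0 -> mex({0}) = 1
G(2): splits (0,0):0^0=0 -> mex({0}) = 1
G(3): splits (0,0):0^0=0 -> mex({0}) = 1
G(4): splits (0,1):0^1=1 (0,0):0^0=0 -> mex({0, 1}) = 2
Therefore G(4) = 2.

2


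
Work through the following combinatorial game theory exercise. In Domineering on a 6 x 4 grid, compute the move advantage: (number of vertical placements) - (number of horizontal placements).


Board is 6 x 4 (rows x cols).
Left (vertical) placements: (rows-1) * cols = 5 * 4 = 20
Right (horizontal) placements: rows * (cols-1) = 6 * 3 = 18
Advantage = Left - Right = 20 - 18 = 2

2


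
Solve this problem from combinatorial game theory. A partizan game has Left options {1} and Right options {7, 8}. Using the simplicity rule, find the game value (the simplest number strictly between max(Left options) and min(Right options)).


Left options: {1}, max = 1
Right options: {7, 8}, min = 7
All options are numbers and max(Left) < min(Right), so by the simplicity theorem the value is the simplest (earliest-born) number strictly between 1 and 7.
Integers 2 through 6 all lie strictly between 1 and 7.
Among integers, the simplest (lowest birthday = smallest |n|; 0 is born on day 0, +-n on day n) is 2.
No non-integer in the interval can be simpler: if x is a non-integer in the interval, then floor(x) or ceil(x) also lies in the interval (the interval contains an integer), and both are proper prefixes of x's sign expansion, i.e. born earlier. So the game value is 2.
Game value = 2

2


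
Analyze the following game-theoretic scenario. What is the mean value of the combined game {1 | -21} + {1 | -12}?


G1 = {1 | -21}, G2 = {1 | -12}
Each is a switch {a | b} with numbers a > b; its mean value is (a + b)/2, and mean value is additive over game sums: m(G1 + G2) = m(G1) + m(G2).
Mean of G1 = (1 + (-21))/2 = -20/2 = -10
Mean of G2 = (1 + (-12))/2 = -11/2 = -11/2
Mean of G1 + G2 = -10 + -11/2 = -31/2

-31/2


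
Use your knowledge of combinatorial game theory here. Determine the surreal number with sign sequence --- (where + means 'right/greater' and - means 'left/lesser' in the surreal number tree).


Sign expansion: ---
Rule: track bounds (lo, hi), initially (-inf, +inf). On '+', the current value becomes lo and we move to the simplest number in (value, hi): value + 1 if hi = +inf, otherwise the midpoint (value + hi)/2. On '-', the current value becomes hi and we move to value - 1 if lo = -inf, otherwise the midpoint (lo + value)/2.
Start at 0.
Step 1: sign = -, move left. Bounds: (-inf, 0). Value = -1
Step 2: sign = -, move left. Bounds: (-inf, -1). Value = -2
Step 3: sign = -, move left. Bounds: (-inf, -2). Value = -3
The surreal number with sign expansion --- is -3.

-3


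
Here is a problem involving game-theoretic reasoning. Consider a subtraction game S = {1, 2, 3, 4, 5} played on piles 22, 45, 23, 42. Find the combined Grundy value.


Subtraction set: {1, 2, 3, 4, 5}
For this subtraction set, G(n) = n mod 6 (period = max + 1 = 6).
Pile 1 (size 22): G(22) = 22 mod 6 = 4
Pile 2 (size 45): G(45) = 45 mod 6 = 3
Pile 3 (size 23): G(23) = 23 mod 6 = 5
Pile 4 (size 42): G(42) = 42 mod 6 = 0
Total Grundy value = XOR of all: 4 XOR 3 XOR 5 XOR 0 = 2

2


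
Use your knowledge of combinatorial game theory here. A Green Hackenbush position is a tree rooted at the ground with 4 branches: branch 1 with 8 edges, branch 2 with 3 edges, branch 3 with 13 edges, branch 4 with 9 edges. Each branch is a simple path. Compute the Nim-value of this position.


The tree has 4 branches from the ground vertex.
In Green Hackenbush, the Nim-value of a simple path of length k is k.
Branch 1: length 8, Nim-value = 8
Branch 2: length 3, Nim-value = 3
Branch 3: length 13, Nim-value = 13
Branch 4: length 9, Nim-value = 9
Total Nim-value = XOR of all branch values:
0 XOR 8 = 8
8 XOR 3 = 11
11 XOR 13 = 6
6 XOR 9 = 15
Nim-value of the tree = 15

15


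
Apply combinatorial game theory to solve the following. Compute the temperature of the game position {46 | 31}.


The game is {46 | 31}, a switch {a | b} with numbers a > b.
Cooling {a | b} by t gives {a - t | b + t}, which stops being hot when a - t = b + t, i.e. at t = (a - b)/2. So the temperature of a switch is (a - b)/2.
Temperature = (Left option - Right option) / 2
= (46 - (31)) / 2
= 15 / 2
= 15/2

15/2


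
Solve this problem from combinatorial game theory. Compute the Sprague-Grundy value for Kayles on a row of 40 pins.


Kayles: a move removes 1 or 2 adjacent pins from a contiguous row.
Removing pins from a row of k leaves two independent rows (a, b) with a + b = k - 1 (one pin) or a + b = k - 2 (two pins); an end removal gives a = 0.
By Sprague-Grundy, G(k) = mex{ G(a) XOR G(b) } over all these splits. G(0) = 0.
G(1): splits (0,0):0^0=0 -> mex({0}) = 1
G(2): splits (0,1):0^1=1 (0,0):0^0=0 -> mex({0, 1}) = 2
G(3): splits (0,2):0^2=2 (1,1):1^1=0 (0,1):0^1=1 -> mex({0, 1, 2}) = 3
G(4): splits (0,3):0^3=3 (1,2):1^2=3 (0,2):0^2=2 (1,1):1^1=0 -> mex({0, 2, 3}) = 1
G(5): splits (0,4):0^1=1 (1,3):1^3=2 (2,2):2^2=0 (0,3):0^3=3 (1,2):1^2=3 -> mex({0, 1, 2, 3}) = 4
G(6) = mex({0, 1, 2, 4}) = 3
G(7) = mex({0, 1, 3, 4, 5}) = 2
G(8) = mex({0, 2, 3, 5, 6}) = 1
G(9) = mex({0, 1, 2, 3, 6, 7}) = 4
G(10) = mex({0, 1, 3, 4, 5, 7}) = 2
G(11) = mex({0, 1, 2, 3, 4, 5}) = 6
G(12) = mex({0, 1, 2, 3, 5, 6, 7}) = 4
G(13) = mex({0, 2, 3, 4, 6, 7}) = 1
G(14) = mex({0, 1, 4, 5, 6, 7}) = 2
G(15) = mex({0, 1, 2, 3, 4, 5, 6}) = 7
G(16) = mex({0, 2, 3, 5, 6, 7}) = 1
G(17) = mex({0, 1, 2, 3, 5, 6, 7}) = 4
G(18) = mex({0, 1, 2, 4, 5, 6}) = 3
G(19) = mex({0, 1, 3, 4, 5, 7}) = 2
G(20) = mex({0, 2, 3, 4, 5, 6, 7}) = 1
G(21) = mex({0, 1, 2, 3, 5, 6, 7}) = 4
G(22) = mex({0, 1, 2, 3, 4, 5, 7}) = 6
G(23) = mex({0, 1, 2, 3, 4, 5, 6}) = 7
G(24) = mex({0, 1, 2, 3, 5, 6, 7}) = 4
G(25) = mex({0, 2, 3, 4, 6, 7}) = 1
G(26) = mex({0, 1, 3, 4, 5, 6, 7}) = 2
G(27) = mex({0, 1, 2, 3, 4, 5, 6, 7}) = 8
G(28) = mex({0, 1, 2, 3, 4, 6, 7, 8}) = 5
G(29) = mex({0, 1, 2, 3, 5, 6, 7, 8, 9}) = 4
G(30) = mex({0, 1, 2, 3, 4, 5, 6, 9, 10}) = 7
G(31) = mex({0, 1, 3, 4, 5, 7, 10, 11}) = 2
G(32) = mex({0, 2, 3, 4, 5, 6, 7, 9, 11}) = 1
G(33) = mex({0, 1, 2, 3, 4, 5, 6, 7, 9, 12}) = 8
G(34) = mex({0, 1, 2, 3, 4, 5, 7, 8, 11, 12}) = 6
G(35) = mex({0, 1, 2, 3, 4, 5, 6, 8, 9, 10, 11}) = 7
G(36) = mex({0, 1, 2, 3, 5, 6, 7, 9, 10}) = 4
G(37) = mex({0, 2, 3, 4, 6, 7, 9, 10, 11, 12}) = 1
G(38) = mex({0, 1, 3, 4, 5, 6, 7, 9, 10, 11, 12}) = 2
G(39) = mex({0, 1, 2, 4, 5, 6, 7, 9, 10, 12, 14}) = 3
G(40) = mex({0, 2, 3, 4, 6, 7, 11, 12, 14}) = 1
Therefore G(40) = 1.

1


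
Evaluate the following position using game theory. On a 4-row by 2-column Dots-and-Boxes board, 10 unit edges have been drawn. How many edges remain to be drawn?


Grid: 4 x 2 boxes, i.e. 5 rows and 3 columns of dots.
Horizontal edges: (rows + 1) * cols = 5 * 2 = 10
Vertical edges: rows * (cols + 1) = 4 * 3 = 12
Total edges: 10 + 12 = 22
Edges drawn: 10
Remaining: 22 - 10 = 12

12


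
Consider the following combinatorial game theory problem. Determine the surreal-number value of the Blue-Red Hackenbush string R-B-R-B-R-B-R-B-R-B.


Edges (from ground): R-B-R-B-R-B-R-B-R-B
By Berlekamp's sign-expansion rule, a Blue-Red Hackenbush stalk has the value of the surreal number whose sign sequence is the edge sequence with B -> + and R -> -.
Sign sequence: -+-+-+-+-+
Trace the sign expansion in the surreal number tree, starting from 0:
Edge 1: R (sign -) -> bounds (-inf, 0), value = -1
Edge 2: B (sign +) -> bounds (-1, 0), value = -1/2
Edge 3: R (sign -) -> bounds (-1, -1/2), value = -3/4
Edge 4: B (sign +) -> bounds (-3/4, -1/2), value = -5/8
Edge 5: R (sign -) -> bounds (-3/4, -5/8), value = -11/16
Edge 6: B (sign +) -> bounds (-11/16, -5/8), value = -21/32
Edge 7: R (sign -) -> bounds (-11/16, -21/32), value = -43/64
Edge 8: B (sign +) -> bounds (-43/64, -21/32), value = -85/128
Edge 9: R (sign -) -> bounds (-43/64, -85/128), value = -171/256
Edge 10: B (sign +) -> bounds (-171/256, -85/128), value = -341/512
Game value = -341/512

-341/512


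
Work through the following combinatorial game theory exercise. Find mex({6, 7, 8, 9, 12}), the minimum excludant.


Set = {6, 7, 8, 9, 12}
0 is NOT in the set. This is the mex.
mex = 0

0


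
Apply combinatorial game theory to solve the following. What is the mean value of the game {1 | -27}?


Game = {1 | -27}, a switch {a | b} with numbers a > b.
Its thermograph has left wall a - t and right wall b + t, which meet at t = (a - b)/2, where both equal (a + b)/2. So the mast (mean value) is at (a + b)/2.
Mean = (1 + (-27))/2 = -26/2 = -13

-13


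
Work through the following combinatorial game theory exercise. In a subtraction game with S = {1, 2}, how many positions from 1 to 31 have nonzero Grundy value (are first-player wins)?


Subtraction set S = {1, 2}, so G(n) = n mod 3.
G(n) = 0 when n is a multiple of 3.
Multiples of 3 in [1, 31]: 10
N-positions (nonzero Grundy) = 31 - 10 = 21

21


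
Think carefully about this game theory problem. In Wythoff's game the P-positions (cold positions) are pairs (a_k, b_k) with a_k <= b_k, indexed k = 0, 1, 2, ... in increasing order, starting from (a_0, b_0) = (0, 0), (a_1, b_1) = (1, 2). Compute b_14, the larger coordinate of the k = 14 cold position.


By Wythoff's theorem, a_k = floor(k * phi) and b_k = floor(k * phi^2) = a_k + k, where phi = (1 + sqrt(5))/2 is the golden ratio.
phi = (1 + sqrt(5))/2 = 1.618034
phi^2 = phi + 1 = 2.618034
k = 14
k * phi^2 = 14 * 2.618034 = 36.652476
b_14 = floor(k * phi^2) = 36 (check: a_14 + k = 22 + 14 = 36)

36


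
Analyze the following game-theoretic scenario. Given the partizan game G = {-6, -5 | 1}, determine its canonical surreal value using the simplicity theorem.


Left options: {-6, -5}, max = -5
Right options: {1}, min = 1
All options are numbers and max(Left) < min(Right), so by the simplicity theorem the value is the simplest (earliest-born) number strictly between -5 and 1.
Integers -4 through 0 all lie strictly between -5 and 1.
Among integers, the simplest (lowest birthday = smallest |n|; 0 is born on day 0, +-n on day n) is 0.
No non-integer in the interval can be simpler: if x is a non-integer in the interval, then floor(x) or ceil(x) also lies in the interval (the interval contains an integer), and both are proper prefixes of x's sign expansion, i.e. born earlier. So the game value is 0.
Game value = 0

0


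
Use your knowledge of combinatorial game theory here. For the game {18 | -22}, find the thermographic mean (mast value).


Game = {18 | -22}, a switch {a | b} with numbers a > b.
Its thermograph has left wall a - t and right wall b + t, which meet at t = (a - b)/2, where both equal (a + b)/2. So the mast (mean value) is at (a + b)/2.
Mean = (18 + (-22))/2 = -4/2 = -2

-2


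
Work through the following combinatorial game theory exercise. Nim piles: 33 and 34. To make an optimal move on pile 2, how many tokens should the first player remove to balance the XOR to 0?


Piles: 33 and 34
Current XOR: 33 XOR 34 = 3 (non-zero, so this is an N-position).
To make the XOR zero, we need to find a move that balances the piles.
For pile 2 (size 34): target = 34 XOR 3 = 33
We reduce pile 2 from 34 to 33.
Tokens removed: 34 - 33 = 1
Verification: 33 XOR 33 = 0

1


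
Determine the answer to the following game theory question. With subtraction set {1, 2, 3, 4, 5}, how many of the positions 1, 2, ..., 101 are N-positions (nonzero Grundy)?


Subtraction set S = {1, 2, 3, 4, 5}, so G(n) = n mod 6.
G(n) = 0 when n is a multiple of 6.
Multiples of 6 in [1, 101]: 16
N-positions (nonzero Grundy) = 101 - 16 = 85

85


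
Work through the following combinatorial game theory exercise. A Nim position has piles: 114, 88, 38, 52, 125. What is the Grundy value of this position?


We need the XOR (exclusive or) of all pile sizes.
After XOR-ing pile 1 (size 114): 0 XOR 114 = 114
After XOR-ing pile 2 (size 88): 114 XOR 88 = 42
After XOR-ing pile 3 (size 38): 42 XOR 38 = 12
After XOR-ing pile 4 (size 52): 12 XOR 52 = 56
After XOR-ing pile 5 (size 125): 56 XOR 125 = 69
The Nim-value of this position is 69.

69


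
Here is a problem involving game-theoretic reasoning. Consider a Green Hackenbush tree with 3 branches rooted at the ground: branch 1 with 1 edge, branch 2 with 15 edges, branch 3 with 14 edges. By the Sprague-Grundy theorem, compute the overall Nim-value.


The tree has 3 branches from the ground vertex.
In Green Hackenbush, the Nim-value of a simple path of length k is k.
Branch 1: length 1, Nim-value = 1
Branch 2: length 15, Nim-value = 15
Branch 3: length 14, Nim-value = 14
Total Nim-value = XOR of all branch values:
0 XOR 1 = 1
1 XOR 15 = 14
14 XOR 14 = 0
Nim-value of the tree = 0

0


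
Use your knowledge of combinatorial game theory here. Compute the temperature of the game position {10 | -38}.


The game is {10 | -38}, a switch {a | b} with numbers a > b.
Cooling {a | b} by t gives {a - t | b + t}, which stops being hot when a - t = b + t, i.e. at t = (a - b)/2. So the temperature of a switch is (a - b)/2.
Temperature = (Left option - Right option) / 2
= (10 - (-38)) / 2
= 48 / 2
= 24

24


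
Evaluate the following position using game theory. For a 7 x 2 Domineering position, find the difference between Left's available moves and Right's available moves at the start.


Board is 7 x 2 (rows x cols).
Left (vertical) placements: (rows-1) * cols = 6 * 2 = 12
Right (horizontal) placements: rows * (cols-1) = 7 * 1 = 7
Advantage = Left - Right = 12 - 7 = 5

5


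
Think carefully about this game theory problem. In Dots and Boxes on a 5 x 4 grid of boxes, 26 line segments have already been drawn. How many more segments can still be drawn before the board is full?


Grid: 5 x 4 boxes, i.e. 6 rows and 5 columns of dots.
Horizontal edges: (rows + 1) * cols = 6 * 4 = 24
Vertical edges: rows * (cols + 1) = 5 * 5 = 25
Total edges: 24 + 25 = 49
Edges drawn: 26
Remaining: 49 - 26 = 23

23


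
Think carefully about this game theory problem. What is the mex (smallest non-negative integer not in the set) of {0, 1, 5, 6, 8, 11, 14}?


Set = {0, 1, 5, 6, 8, 11, 14}
0 is in the set.
1 is in the set.
2 is NOT in the set. This is the mex.
mex = 2

2


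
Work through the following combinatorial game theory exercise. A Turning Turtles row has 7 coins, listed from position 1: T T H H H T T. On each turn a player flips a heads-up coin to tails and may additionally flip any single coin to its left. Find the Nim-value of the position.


Coins: T T H H H T T
Key fact: a single head at position k behaves exactly like a Nim heap of size k (turning it to T and optionally flipping a coin at j < k corresponds to moving the heap from k to j, or to 0), and heads combine as a disjunctive sum (two heads at the same place would cancel, matching j XOR j = 0). So the Nim-value is the XOR of the 1-indexed positions of the heads.
Face-up positions (1-indexed): [3, 4, 5]
XOR 0 with 3: 0 XOR 3 = 3
XOR 3 with 4: 3 XOR 4 = 7
XOR 7 with 5: 7 XOR 5 = 2
Nim-value = 2

2


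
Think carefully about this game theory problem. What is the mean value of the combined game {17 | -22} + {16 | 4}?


G1 = {17 | -22}, G2 = {16 | 4}
Each is a switch {a | b} with numbers a > b; its mean value is (a + b)/2, and mean value is additive over game sums: m(G1 + G2) = m(G1) + m(G2).
Mean of G1 = (17 + (-22))/2 = -5/2 = -5/2
Mean of G2 = (16 + (4))/2 = 20/2 = 10
Mean of G1 + G2 = -5/2 + 10 = 15/2

15/2


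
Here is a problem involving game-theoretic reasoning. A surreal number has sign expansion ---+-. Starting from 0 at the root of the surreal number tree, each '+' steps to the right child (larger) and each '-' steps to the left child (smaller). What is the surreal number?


Sign expansion: ---+-
Rule: track bounds (lo, hi), initially (-inf, +inf). On '+', the current value becomes lo and we move to the simplest number in (value, hi): value + 1 if hi = +inf, otherwise the midpoint (value + hi)/2. On '-', the current value becomes hi and we move to value - 1 if lo = -inf, otherwise the midpoint (lo + value)/2.
Start at 0.
Step 1: sign = -, move left. Bounds: (-inf, 0). Value = -1
Step 2: sign = -, move left. Bounds: (-inf, -1). Value = -2
Step 3: sign = -, move left. Bounds: (-inf, -2). Value = -3
Step 4: sign = +, move right. Bounds: (-3, -2). Value = -5/2
Step 5: sign = -, move left. Bounds: (-3, -5/2). Value = -11/4
The surreal number with sign expansion ---+- is -11/4.

-11/4


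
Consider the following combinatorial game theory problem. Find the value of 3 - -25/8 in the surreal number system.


x = 3, y = -25/8
Converting to common denominator: 8
x = 24/8, y = -25/8
x - y = 3 - -25/8 = 49/8

49/8


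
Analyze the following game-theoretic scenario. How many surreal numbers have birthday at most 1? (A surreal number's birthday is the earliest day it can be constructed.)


Day 0: {|} = 0 is born. Count = 1.
Day n: the number of surreal numbers born by day n is 2^(n+1) - 1.
By day 0: 2^1 - 1 = 1
By day 1: 2^2 - 1 = 3
By day 1: 3 surreal numbers.

3


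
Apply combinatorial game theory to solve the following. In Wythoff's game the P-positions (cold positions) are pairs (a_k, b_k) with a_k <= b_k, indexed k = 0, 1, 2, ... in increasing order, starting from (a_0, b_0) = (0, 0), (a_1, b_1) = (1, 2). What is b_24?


By Wythoff's theorem, a_k = floor(k * phi) and b_k = floor(k * phi^2) = a_k + k, where phi = (1 + sqrt(5))/2 is the golden ratio.
phi = (1 + sqrt(5))/2 = 1.618034
phi^2 = phi + 1 = 2.618034
k = 24
k * phi^2 = 24 * 2.618034 = 62.832816
b_24 = floor(k * phi^2) = 62 (check: a_24 + k = 38 + 24 = 62)

62


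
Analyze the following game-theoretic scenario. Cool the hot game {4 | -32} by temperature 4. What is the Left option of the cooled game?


Original game: {4 | -32} (a switch {a | b} with a > b).
Cooling by t (for t below the temperature (a - b)/2 = 18) taxes each move by t: {a | b} cooled by t is {a - t | b + t}.
Cooling amount: t = 4
Cooled Left option: 4 - 4 = 0
Cooled Right option: -32 + 4 = -28
Cooled game: {0 | -28}
Left option = 0

0


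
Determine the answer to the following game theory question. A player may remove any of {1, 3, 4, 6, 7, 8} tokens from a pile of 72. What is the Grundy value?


The subtraction set is S = {1, 3, 4, 6, 7, 8}.
G(k) = mex{ G(k - s) : s in S, s <= k }. We compute iteratively: G(0) = 0.
G(1) = mex({0}) = 1
G(2) = mex({1}) = 0
G(3) = mex({0}) = 1
G(4) = mex({0, 1}) = 2
G(5) = mex({0, 1, 2}) = 3
G(6) = mex({0, 1, 3}) = 2
G(7) = mex({0, 1, 2}) = 3
G(8) = mex({0, 1, 2, 3}) = 4
G(9) = mex({0, 1, 2, 3, 4}) = 5
G(10) = mex({0, 1, 2, 3, 5}) = 4
G(11) = mex({1, 2, 3, 4}) = 0
G(12) = mex({0, 2, 3, 4, 5}) = 1
G(13) = mex({1, 2, 3, 4, 5}) = 0
G(14) = mex({0, 2, 3, 4}) = 1
G(15) = mex({0, 1, 3, 4, 5}) = 2
G(16) = mex({0, 1, 2, 4, 5}) = 3
G(17) = mex({0, 1, 3, 4, 5}) = 2
G(18) = mex({0, 1, 2, 4}) = 3
Observe that G(11)..G(18) = 0, 1, 0, 1, 2, 3, 2, 3 repeats G(0)..G(7) = 0, 1, 0, 1, 2, 3, 2, 3.
For k >= max(S) = 8, G(k) is determined by the previous 8 values G(k-8)..G(k-1); a window of 8 consecutive values has recurred shifted by 11, so by induction G(k + 11) = G(k) for all k >= 0: the sequence is periodic from the start with period 11.
One period: G(0..10) = 0, 1, 0, 1, 2, 3, 2, 3, 4, 5, 4.
72 mod 11 = 6, so G(72) = G(6) = 2.

2


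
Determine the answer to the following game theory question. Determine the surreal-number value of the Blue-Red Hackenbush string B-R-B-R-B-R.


Edges (from ground): B-R-B-R-B-R
By Berlekamp's sign-expansion rule, a Blue-Red Hackenbush stalk has the value of the surreal number whose sign sequence is the edge sequence with B -> + and R -> -.
Sign sequence: +-+-+-
Trace the sign expansion in the surreal number tree, starting from 0:
Edge 1: B (sign +) -> bounds (0, +inf), value = 1
Edge 2: R (sign -) -> bounds (0, 1), value = 1/2
Edge 3: B (sign +) -> bounds (1/2, 1), value = 3/4
Edge 4: R (sign -) -> bounds (1/2, 3/4), value = 5/8
Edge 5: B (sign +) -> bounds (5/8, 3/4), value = 11/16
Edge 6: R (sign -) -> bounds (5/8, 11/16), value = 21/32
Game value = 21/32

21/32


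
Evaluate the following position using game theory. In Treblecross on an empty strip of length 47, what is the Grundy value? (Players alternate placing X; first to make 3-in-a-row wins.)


Treblecross: place X on empty cells; 3-in-a-row wins.
Playing within two cells of an existing X lets the opponent win at once, so sensible play treats the cells i-2..i+2 around each X as dead. The player left with no safe cell loses, so this is a normal-play take-away game on strips of safe cells.
Placing X at cell i (0-indexed) of a strip of k safe cells leaves independent strips of sizes max(0, i-2) and max(0, k-i-3). Hence G(k) = mex{ G(max(0,i-2)) XOR G(max(0,k-i-3)) : 0 <= i < k }, with G(0) = 0.
G(1): splits (0,0):0^0=0 -> mex({0}) = 1
G(2): splits (0,0):0^0=0 -> mex({0}) = 1
G(3): splits (0,0):0^0=0 -> mex({0}) = 1
G(4): splits (0,1):0^1=1 (0,0):0^0=0 -> mex({0, 1}) = 2
G(5): splits (0,2):0^1=1 (0,1):0^1=1 (0,0):0^0=0 -> mex({0, 1}) = 2
G(6) = mex({1}) = 0
G(7) = mex({0, 1, 2}) = 3
G(8) = mex({0, 1, 2}) = 3
G(9) = mex({0, 2}) = 1
G(10) = mex({0, 2, 3}) = 1
G(11) = mex({0, 3}) = 1
G(12) = mex({1, 3}) = 0
G(13) = mex({0, 1, 2, 3}) = 4
G(14) = mex({0, 1, 2}) = 3
G(15) = mex({0, 1, 2}) = 3
G(16) = mex({0, 1, 2, 4}) = 3
G(17) = mex({0, 1, 3, 4}) = 2
G(18) = mex({0, 1, 3, 4}) = 2
G(19) = mex({0, 1, 3, 5}) = 2
G(20) = mex({0, 1, 2, 3, 5}) = 4
G(21) = mex({0, 1, 2, 3, 5}) = 4
G(22) = mex({1, 2, 6}) = 0
G(23) = mex({0, 1, 2, 3, 4, 6}) = 5
G(24) = mex({0, 1, 2, 3, 4}) = 5
G(25) = mex({0, 1, 3, 4, 7}) = 2
G(26) = mex({0, 1, 3, 4, 5, 7}) = 2
G(27) = mex({0, 1, 3, 5}) = 2
G(28) = mex({0, 1, 2, 5}) = 3
G(29) = mex({0, 1, 2, 4, 5, 6}) = 3
G(30) = mex({1, 2, 4, 6}) = 0
G(31) = mex({0, 1, 2, 3, 4, 6}) = 5
G(32) = mex({1, 2, 3, 4, 7}) = 0
G(33) = mex({0, 3, 7}) = 1
G(34) = mex({0, 2, 3, 5, 7}) = 1
G(35) = mex({0, 2, 3, 5, 6}) = 1
G(36) = mex({0, 1, 2, 5, 6}) = 3
G(37) = mex({0, 1, 2, 4, 5, 6}) = 3
G(38) = mex({0, 1, 2, 4}) = 3
G(39) = mex({0, 1, 2, 3, 4, 7}) = 5
G(40) = mex({0, 1, 2, 3, 4, 5, 7}) = 6
G(41) = mex({0, 1, 2, 3, 5, 7}) = 4
G(42) = mex({0, 1, 2, 3, 5, 6, 7}) = 4
G(43) = mex({0, 2, 3, 5, 6}) = 1
G(44) = mex({1, 2, 3, 4, 5, 6}) = 0
G(45) = mex({0, 1, 2, 3, 4, 6, 7}) = 5
G(46) = mex({0, 1, 2, 3, 4, 7}) = 5
G(47) = mex({0, 1, 2, 3, 4, 5, 7}) = 6
Therefore G(47) = 6.

6


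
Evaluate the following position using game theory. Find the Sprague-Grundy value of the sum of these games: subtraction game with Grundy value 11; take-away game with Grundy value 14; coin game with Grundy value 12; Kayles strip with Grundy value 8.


By the Sprague-Grundy theorem, the Grundy value of a sum of games is the XOR of individual Grundy values.
subtraction game: Grundy value = 11. Running XOR: 0 XOR 11 = 11
take-away game: Grundy value = 14. Running XOR: 11 XOR 14 = 5
coin game: Grundy value = 12. Running XOR: 5 XOR 12 = 9
Kayles strip: Grundy value = 8. Running XOR: 9 XOR 8 = 1
The combined Grundy value is 1.

1


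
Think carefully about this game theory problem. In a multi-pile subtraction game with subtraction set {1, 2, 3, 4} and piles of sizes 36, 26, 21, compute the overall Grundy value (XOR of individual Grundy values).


Subtraction set: {1, 2, 3, 4}
For this subtraction set, G(n) = n mod 5 (period = max + 1 = 5).
Pile 1 (size 36): G(36) = 36 mod 5 = 1
Pile 2 (size 26): G(26) = 26 mod 5 = 1
Pile 3 (size 21): G(21) = 21 mod 5 = 1
Total Grundy value = XOR of all: 1 XOR 1 XOR 1 = 1

1


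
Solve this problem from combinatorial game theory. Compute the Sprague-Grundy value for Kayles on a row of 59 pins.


Kayles: a move removes 1 or 2 adjacent pins from a contiguous row.
Removing pins from a row of k leaves two independent rows (a, b) with a + b = k - 1 (one pin) or a + b = k - 2 (two pins); an end removal gives a = 0.
By Sprague-Grundy, G(k) = mex{ G(a) XOR G(b) } over all these splits. G(0) = 0.
G(1): splits (0,0):0^0=0 -> mex({0}) = 1
G(2): splits (0,1):0^1=1 (0,0):0^0=0 -> mex({0, 1}) = 2
G(3): splits (0,2):0^2=2 (1,1):1^1=0 (0,1):0^1=1 -> mex({0, 1, 2}) = 3
G(4): splits (0,3):0^3=3 (1,2):1^2=3 (0,2):0^2=2 (1,1):1^1=0 -> mex({0, 2, 3}) = 1
G(5): splits (0,4):0^1=1 (1,3):1^3=2 (2,2):2^2=0 (0,3):0^3=3 (1,2):1^2=3 -> mex({0, 1, 2, 3}) = 4
G(6) = mex({0, 1, 2, 4}) = 3
G(7) = mex({0, 1, 3, 4, 5}) = 2
G(8) = mex({0, 2, 3, 5, 6}) = 1
G(9) = mex({0, 1, 2, 3, 6, 7}) = 4
G(10) = mex({0, 1, 3, 4, 5, 7}) = 2
G(11) = mex({0, 1, 2, 3, 4, 5}) = 6
G(12) = mex({0, 1, 2, 3, 5, 6, 7}) = 4
G(13) = mex({0, 2, 3, 4, 6, 7}) = 1
G(14) = mex({0, 1, 4, 5, 6, 7}) = 2
G(15) = mex({0, 1, 2, 3, 4, 5, 6}) = 7
G(16) = mex({0, 2, 3, 5, 6, 7}) = 1
G(17) = mex({0, 1, 2, 3, 5, 6, 7}) = 4
G(18) = mex({0, 1, 2, 4, 5, 6}) = 3
G(19) = mex({0, 1, 3, 4, 5, 7}) = 2
G(20) = mex({0, 2, 3, 4, 5, 6, 7}) = 1
G(21) = mex({0, 1, 2, 3, 5, 6, 7}) = 4
G(22) = mex({0, 1, 2, 3, 4, 5, 7}) = 6
G(23) = mex({0, 1, 2, 3, 4, 5, 6}) = 7
G(24) = mex({0, 1, 2, 3, 5, 6, 7}) = 4
G(25) = mex({0, 2, 3, 4, 6, 7}) = 1
G(26) = mex({0, 1, 3, 4, 5, 6, 7}) = 2
G(27) = mex({0, 1, 2, 3, 4, 5, 6, 7}) = 8
G(28) = mex({0, 1, 2, 3, 4, 6, 7, 8}) = 5
G(29) = mex({0, 1, 2, 3, 5, 6, 7, 8, 9}) = 4
G(30) = mex({0, 1, 2, 3, 4, 5, 6, 9, 10}) = 7
G(31) = mex({0, 1, 3, 4, 5, 7, 10, 11}) = 2
G(32) = mex({0, 2, 3, 4, 5, 6, 7, 9, 11}) = 1
G(33) = mex({0, 1, 2, 3, 4, 5, 6, 7, 9, 12}) = 8
G(34) = mex({0, 1, 2, 3, 4, 5, 7, 8, 11, 12}) = 6
G(35) = mex({0, 1, 2, 3, 4, 5, 6, 8, 9, 10, 11}) = 7
G(36) = mex({0, 1, 2, 3, 5, 6, 7, 9, 10}) = 4
G(37) = mex({0, 2, 3, 4, 6, 7, 9, 10, 11, 12}) = 1
G(38) = mex({0, 1, 3, 4, 5, 6, 7, 9, 10, 11, 12}) = 2
G(39) = mex({0, 1, 2, 4, 5, 6, 7, 9, 10, 12, 14}) = 3
G(40) = mex({0, 2, 3, 4, 6, 7, 11, 12, 14}) = 1
G(41) = mex({0, 1, 2, 3, 5, 6, 7, 9, 10, 11, 12}) = 4
G(42) = mex({0, 1, 2, 3, 4, 5, 6, 9, 10}) = 7
G(43) = mex({0, 1, 3, 4, 5, 7, 9, 10, 12, 15}) = 2
G(44) = mex({0, 2, 3, 4, 5, 6, 7, 9, 10, 12, 15}) = 1
G(45) = mex({0, 1, 2, 3, 4, 5, 6, 7, 9, 10, 12, 14}) = 8
G(46) = mex({0, 1, 3, 4, 5, 7, 8, 11, 12, 14}) = 2
G(47) = mex({0, 1, 2, 3, 4, 5, 6, 8, 9, 10, 11, 12}) = 7
G(48) = mex({0, 1, 2, 3, 5, 6, 7, 9, 10}) = 4
G(49) = mex({0, 2, 3, 4, 6, 7, 9, 10, 11, 12, 15}) = 1
G(50) = mex({0, 1, 4, 5, 6, 7, 9, 11, 12, 14, 15}) = 2
G(51) = mex({0, 1, 2, 3, 4, 5, 6, 7, 9, 12, 14, 15}) = 8
G(52) = mex({0, 2, 3, 4, 5, 6, 7, 8, 11, 12, 15}) = 1
G(53) = mex({0, 1, 2, 3, 5, 6, 7, 8, 9, 10, 11, 12}) = 4
G(54) = mex({0, 1, 2, 3, 4, 5, 6, 9, 10}) = 7
G(55) = mex({0, 1, 3, 4, 5, 7, 9, 10, 11, 12}) = 2
G(56) = mex({0, 2, 3, 4, 5, 6, 7, 9, 10, 11, 12, 13, 14}) = 1
G(57) = mex({0, 1, 2, 3, 5, 6, 7, 9, 10, 12, 13, 14, 15}) = 4
G(58) = mex({0, 1, 3, 4, 5, 7, 11, 12, 14, 15}) = 2
G(59) = mex({0, 1, 2, 3, 4, 5, 6, 9, 10, 11, 12, 15}) = 7
Therefore G(59) = 7.

7


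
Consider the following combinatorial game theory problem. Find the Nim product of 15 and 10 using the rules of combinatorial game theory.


Nim multiplication is bilinear over XOR: (u XOR v) * w = (u*w) XOR (v*w).
So we split each operand into its bit components and XOR the pairwise Nim products.
15 = 1 + 2 + 4 + 8 (as XOR of powers of 2).
10 = 2 + 8 (as XOR of powers of 2).
Using the standard Nim-product table on single bits:
  2*2 = 3,   2*4 = 8,   2*8 = 12,
  4*4 = 6,   4*8 = 11,  8*8 = 13,
and  1*x = x (identity), k*l = l*k (commutative).
Pairwise Nim products:
  1 * 2 = 2
  1 * 8 = 8
  2 * 2 = 3
  2 * 8 = 12
  4 * 2 = 8
  4 * 8 = 11
  8 * 2 = 12
  8 * 8 = 13
XOR them: 2 XOR 8 XOR 3 XOR 12 XOR 8 XOR 11 XOR 12 XOR 13 = 7.
Result: 15 * 10 = 7 (in Nim).

7


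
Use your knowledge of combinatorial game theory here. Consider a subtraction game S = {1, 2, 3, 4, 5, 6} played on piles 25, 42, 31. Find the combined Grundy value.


Subtraction set: {1, 2, 3, 4, 5, 6}
For this subtraction set, G(n) = n mod 7 (period = max + 1 = 7).
Pile 1 (size 25): G(25) = 25 mod 7 = 4
Pile 2 (size 42): G(42) = 42 mod 7 = 0
Pile 3 (size 31): G(31) = 31 mod 7 = 3
Total Grundy value = XOR of all: 4 XOR 0 XOR 3 = 7

7


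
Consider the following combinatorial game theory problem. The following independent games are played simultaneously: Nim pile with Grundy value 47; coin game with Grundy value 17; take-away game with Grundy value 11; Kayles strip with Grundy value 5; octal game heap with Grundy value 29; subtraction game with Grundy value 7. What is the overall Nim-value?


By the Sprague-Grundy theorem, the Grundy value of a sum of games is the XOR of individual Grundy values.
Nim pile: Grundy value = 47. Running XOR: 0 XOR 47 = 47
coin game: Grundy value = 17. Running XOR: 47 XOR 17 = 62
take-away game: Grundy value = 11. Running XOR: 62 XOR 11 = 53
Kayles strip: Grundy value = 5. Running XOR: 53 XOR 5 = 48
octal game heap: Grundy value = 29. Running XOR: 48 XOR 29 = 45
subtraction game: Grundy value = 7. Running XOR: 45 XOR 7 = 42
The combined Grundy value is 42.

42


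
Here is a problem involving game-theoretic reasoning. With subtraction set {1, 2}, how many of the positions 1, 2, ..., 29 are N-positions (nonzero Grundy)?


Subtraction set S = {1, 2}, so G(n) = n mod 3.
G(n) = 0 when n is a multiple of 3.
Multiples of 3 in [1, 29]: 9
N-positions (nonzero Grundy) = 29 - 9 = 20

20


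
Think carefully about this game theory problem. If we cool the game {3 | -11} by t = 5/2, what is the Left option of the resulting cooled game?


Original game: {3 | -11} (a switch {a | b} with a > b).
Cooling by t (for t below the temperature (a - b)/2 = 7) taxes each move by t: {a | b} cooled by t is {a - t | b + t}.
Cooling amount: t = 5/2
Cooled Left option: 3 - 5/2 = 1/2
Cooled Right option: -11 + 5/2 = -17/2
Cooled game: {1/2 | -17/2}
Left option = 1/2

1/2


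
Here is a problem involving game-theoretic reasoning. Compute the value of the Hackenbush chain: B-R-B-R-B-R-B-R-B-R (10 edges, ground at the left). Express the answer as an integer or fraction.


Edges (from ground): B-R-B-R-B-R-B-R-B-R
By Berlekamp's sign-expansion rule, a Blue-Red Hackenbush stalk has the value of the surreal number whose sign sequence is the edge sequence with B -> + and R -> -.
Sign sequence: +-+-+-+-+-
Trace the sign expansion in the surreal number tree, starting from 0:
Edge 1: B (sign +) -> bounds (0, +inf), value = 1
Edge 2: R (sign -) -> bounds (0, 1), value = 1/2
Edge 3: B (sign +) -> bounds (1/2, 1), value = 3/4
Edge 4: R (sign -) -> bounds (1/2, 3/4), value = 5/8
Edge 5: B (sign +) -> bounds (5/8, 3/4), value = 11/16
Edge 6: R (sign -) -> bounds (5/8, 11/16), value = 21/32
Edge 7: B (sign +) -> bounds (21/32, 11/16), value = 43/64
Edge 8: R (sign -) -> bounds (21/32, 43/64), value = 85/128
Edge 9: B (sign +) -> bounds (85/128, 43/64), value = 171/256
Edge 10: R (sign -) -> bounds (85/128, 171/256), value = 341/512
Game value = 341/512

341/512


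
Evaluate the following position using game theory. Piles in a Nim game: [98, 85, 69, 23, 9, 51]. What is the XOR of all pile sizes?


We need the XOR (exclusive or) of all pile sizes.
After XOR-ing pile 1 (size 98): 0 XOR 98 = 98
After XOR-ing pile 2 (size 85): 98 XOR 85 = 55
After XOR-ing pile 3 (size 69): 55 XOR 69 = 114
After XOR-ing pile 4 (size 23): 114 XOR 23 = 101
After XOR-ing pile 5 (size 9): 101 XOR 9 = 108
After XOR-ing pile 6 (size 51): 108 XOR 51 = 95
The Nim-value of this position is 95.

95


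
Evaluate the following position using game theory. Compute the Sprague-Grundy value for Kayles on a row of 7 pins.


Kayles: a move removes 1 or 2 adjacent pins from a contiguous row.
Removing pins from a row of k leaves two independent rows (a, b) with a + b = k - 1 (one pin) or a + b = k - 2 (two pins); an end removal gives a = 0.
By Sprague-Grundy, G(k) = mex{ G(a) XOR G(b) } over all these splits. G(0) = 0.
G(1): splits (0,0):0^0=0 -> mex({0}) = 1
G(2): splits (0,1):0^1=1 (0,0):0^0=0 -> mex({0, 1}) = 2
G(3): splits (0,2):0^2=2 (1,1):1^1=0 (0,1):0^1=1 -> mex({0, 1, 2}) = 3
G(4): splits (0,3):0^3=3 (1,2):1^2=3 (0,2):0^2=2 (1,1):1^1=0 -> mex({0, 2, 3}) = 1
G(5): splits (0,4):0^1=1 (1,3):1^3=2 (2,2):2^2=0 (0,3):0^3=3 (1,2):1^2=3 -> mex({0, 1, 2, 3}) = 4
G(6) = mex({0, 1, 2, 4}) = 3
G(7) = mex({0, 1, 3, 4, 5}) = 2
Therefore G(7) = 2.

2


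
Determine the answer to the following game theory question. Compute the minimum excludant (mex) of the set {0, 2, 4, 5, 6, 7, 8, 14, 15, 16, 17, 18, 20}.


Set = {0, 2, 4, 5, 6, 7, 8, 14, 15, 16, 17, 18, 20}
0 is in the set.
1 is NOT in the set. This is the mex.
mex = 1

1


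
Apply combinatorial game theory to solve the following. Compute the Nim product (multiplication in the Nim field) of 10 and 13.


Nim multiplication is bilinear over XOR: (u XOR v) * w = (u*w) XOR (v*w).
So we split each operand into its bit components and XOR the pairwise Nim products.
10 = 2 + 8 (as XOR of powers of 2).
13 = 1 + 4 + 8 (as XOR of powers of 2).
Using the standard Nim-product table on single bits:
  2*2 = 3,   2*4 = 8,   2*8 = 12,
  4*4 = 6,   4*8 = 11,  8*8 = 13,
and  1*x = x (identity), k*l = l*k (commutative).
Pairwise Nim products:
  2 * 1 = 2
  2 * 4 = 8
  2 * 8 = 12
  8 * 1 = 8
  8 * 4 = 11
  8 * 8 = 13
XOR them: 2 XOR 8 XOR 12 XOR 8 XOR 11 XOR 13 = 8.
Result: 10 * 13 = 8 (in Nim).

8


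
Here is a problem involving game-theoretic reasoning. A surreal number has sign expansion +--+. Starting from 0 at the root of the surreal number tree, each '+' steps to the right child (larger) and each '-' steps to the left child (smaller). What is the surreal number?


Sign expansion: +--+
Rule: track bounds (lo, hi), initially (-inf, +inf). On '+', the current value becomes lo and we move to the simplest number in (value, hi): value + 1 if hi = +inf, otherwise the midpoint (value + hi)/2. On '-', the current value becomes hi and we move to value - 1 if lo = -inf, otherwise the midpoint (lo + value)/2.
Start at 0.
Step 1: sign = +, move right. Bounds: (0, +inf). Value = 1
Step 2: sign = -, move left. Bounds: (0, 1). Value = 1/2
Step 3: sign = -, move left. Bounds: (0, 1/2). Value = 1/4
Step 4: sign = +, move right. Bounds: (1/4, 1/2). Value = 3/8
The surreal number with sign expansion +--+ is 3/8.

3/8


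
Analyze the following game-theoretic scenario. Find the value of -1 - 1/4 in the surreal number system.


x = -1, y = 1/4
Converting to common denominator: 4
x = -4/4, y = 1/4
x - y = -1 - 1/4 = -5/4

-5/4


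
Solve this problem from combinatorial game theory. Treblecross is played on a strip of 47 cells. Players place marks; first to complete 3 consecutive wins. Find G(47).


Treblecross: place X on empty cells; 3-in-a-row wins.
Playing within two cells of an existing X lets the opponent win at once, so sensible play treats the cells i-2..i+2 around each X as dead. The player left with no safe cell loses, so this is a normal-play take-away game on strips of safe cells.
Placing X at cell i (0-indexed) of a strip of k safe cells leaves independent strips of sizes max(0, i-2) and max(0, k-i-3). Hence G(k) = mex{ G(max(0,i-2)) XOR G(max(0,k-i-3)) : 0 <= i < k }, with G(0) = 0.
G(1): splits (0,0):0^0=0 -> mex({0}) = 1
G(2): splits (0,0):0^0=0 -> mex({0}) = 1
G(3): splits (0,0):0^0=0 -> mex({0}) = 1
G(4): splits (0,1):0^1=1 (0,0):0^0=0 -> mex({0, 1}) = 2
G(5): splits (0,2):0^1=1 (0,1):0^1=1 (0,0):0^0=0 -> mex({0, 1}) = 2
G(6) = mex({1}) = 0
G(7) = mex({0, 1, 2}) = 3
G(8) = mex({0, 1, 2}) = 3
G(9) = mex({0, 2}) = 1
G(10) = mex({0, 2, 3}) = 1
G(11) = mex({0, 3}) = 1
G(12) = mex({1, 3}) = 0
G(13) = mex({0, 1, 2, 3}) = 4
G(14) = mex({0, 1, 2}) = 3
G(15) = mex({0, 1, 2}) = 3
G(16) = mex({0, 1, 2, 4}) = 3
G(17) = mex({0, 1, 3, 4}) = 2
G(18) = mex({0, 1, 3, 4}) = 2
G(19) = mex({0, 1, 3, 5}) = 2
G(20) = mex({0, 1, 2, 3, 5}) = 4
G(21) = mex({0, 1, 2, 3, 5}) = 4
G(22) = mex({1, 2, 6}) = 0
G(23) = mex({0, 1, 2, 3, 4, 6}) = 5
G(24) = mex({0, 1, 2, 3, 4}) = 5
G(25) = mex({0, 1, 3, 4, 7}) = 2
G(26) = mex({0, 1, 3, 4, 5, 7}) = 2
G(27) = mex({0, 1, 3, 5}) = 2
G(28) = mex({0, 1, 2, 5}) = 3
G(29) = mex({0, 1, 2, 4, 5, 6}) = 3
G(30) = mex({1, 2, 4, 6}) = 0
G(31) = mex({0, 1, 2, 3, 4, 6}) = 5
G(32) = mex({1, 2, 3, 4, 7}) = 0
G(33) = mex({0, 3, 7}) = 1
G(34) = mex({0, 2, 3, 5, 7}) = 1
G(35) = mex({0, 2, 3, 5, 6}) = 1
G(36) = mex({0, 1, 2, 5, 6}) = 3
G(37) = mex({0, 1, 2, 4, 5, 6}) = 3
G(38) = mex({0, 1, 2, 4}) = 3
G(39) = mex({0, 1, 2, 3, 4, 7}) = 5
G(40) = mex({0, 1, 2, 3, 4, 5, 7}) = 6
G(41) = mex({0, 1, 2, 3, 5, 7}) = 4
G(42) = mex({0, 1, 2, 3, 5, 6, 7}) = 4
G(43) = mex({0, 2, 3, 5, 6}) = 1
G(44) = mex({1, 2, 3, 4, 5, 6}) = 0
G(45) = mex({0, 1, 2, 3, 4, 6, 7}) = 5
G(46) = mex({0, 1, 2, 3, 4, 7}) = 5
G(47) = mex({0, 1, 2, 3, 4, 5, 7}) = 6
Therefore G(47) = 6.

6


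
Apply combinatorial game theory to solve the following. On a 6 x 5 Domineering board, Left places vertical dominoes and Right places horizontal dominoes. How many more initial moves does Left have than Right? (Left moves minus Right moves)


Board is 6 x 5 (rows x cols).
Left (vertical) placements: (rows-1) * cols = 5 * 5 = 25
Right (horizontal) placements: rows * (cols-1) = 6 * 4 = 24
Advantage = Left - Right = 25 - 24 = 1

1


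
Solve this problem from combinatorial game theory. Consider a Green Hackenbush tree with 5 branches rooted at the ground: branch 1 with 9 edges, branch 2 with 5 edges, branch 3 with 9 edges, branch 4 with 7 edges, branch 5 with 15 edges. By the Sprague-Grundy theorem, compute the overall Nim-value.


The tree has 5 branches from the ground vertex.
In Green Hackenbush, the Nim-value of a simple path of length k is k.
Branch 1: length 9, Nim-value = 9
Branch 2: length 5, Nim-value = 5
Branch 3: length 9, Nim-value = 9
Branch 4: length 7, Nim-value = 7
Branch 5: length 15, Nim-value = 15
Total Nim-value = XOR of all branch values:
0 XOR 9 = 9
9 XOR 5 = 12
12 XOR 9 = 5
5 XOR 7 = 2
2 XOR 15 = 13
Nim-value of the tree = 13

13


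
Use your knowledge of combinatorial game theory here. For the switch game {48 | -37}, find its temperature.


The game is {48 | -37}, a switch {a | b} with numbers a > b.
Cooling {a | b} by t gives {a - t | b + t}, which stops being hot when a - t = b + t, i.e. at t = (a - b)/2. So the temperature of a switch is (a - b)/2.
Temperature = (Left option - Right option) / 2
= (48 - (-37)) / 2
= 85 / 2
= 85/2

85/2


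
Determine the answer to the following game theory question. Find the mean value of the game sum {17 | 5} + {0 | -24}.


G1 = {17 | 5}, G2 = {0 | -24}
Each is a switch {a | b} with numbers a > b; its mean value is (a + b)/2, and mean value is additive over game sums: m(G1 + G2) = m(G1) + m(G2).
Mean of G1 = (17 + (5))/2 = 22/2 = 11
Mean of G2 = (0 + (-24))/2 = -24/2 = -12
Mean of G1 + G2 = 11 + -12 = -1

-1


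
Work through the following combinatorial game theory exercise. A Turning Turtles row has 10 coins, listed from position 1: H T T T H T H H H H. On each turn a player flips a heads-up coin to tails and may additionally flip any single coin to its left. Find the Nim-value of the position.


Coins: H T T T H T H H H H
Key fact: a single head at position k behaves exactly like a Nim heap of size k (turning it to T and optionally flipping a coin at j < k corresponds to moving the heap from k to j, or to 0), and heads combine as a disjunctive sum (two heads at the same place would cancel, matching j XOR j = 0). So the Nim-value is the XOR of the 1-indexed positions of the heads.
Face-up positions (1-indexed): [1, 5, 7, 8, 9, 10]
XOR 0 with 1: 0 XOR 1 = 1
XOR 1 with 5: 1 XOR 5 = 4
XOR 4 with 7: 4 XOR 7 = 3
XOR 3 with 8: 3 XOR 8 = 11
XOR 11 with 9: 11 XOR 9 = 2
XOR 2 with 10: 2 XOR 10 = 8
Nim-value = 8

8
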